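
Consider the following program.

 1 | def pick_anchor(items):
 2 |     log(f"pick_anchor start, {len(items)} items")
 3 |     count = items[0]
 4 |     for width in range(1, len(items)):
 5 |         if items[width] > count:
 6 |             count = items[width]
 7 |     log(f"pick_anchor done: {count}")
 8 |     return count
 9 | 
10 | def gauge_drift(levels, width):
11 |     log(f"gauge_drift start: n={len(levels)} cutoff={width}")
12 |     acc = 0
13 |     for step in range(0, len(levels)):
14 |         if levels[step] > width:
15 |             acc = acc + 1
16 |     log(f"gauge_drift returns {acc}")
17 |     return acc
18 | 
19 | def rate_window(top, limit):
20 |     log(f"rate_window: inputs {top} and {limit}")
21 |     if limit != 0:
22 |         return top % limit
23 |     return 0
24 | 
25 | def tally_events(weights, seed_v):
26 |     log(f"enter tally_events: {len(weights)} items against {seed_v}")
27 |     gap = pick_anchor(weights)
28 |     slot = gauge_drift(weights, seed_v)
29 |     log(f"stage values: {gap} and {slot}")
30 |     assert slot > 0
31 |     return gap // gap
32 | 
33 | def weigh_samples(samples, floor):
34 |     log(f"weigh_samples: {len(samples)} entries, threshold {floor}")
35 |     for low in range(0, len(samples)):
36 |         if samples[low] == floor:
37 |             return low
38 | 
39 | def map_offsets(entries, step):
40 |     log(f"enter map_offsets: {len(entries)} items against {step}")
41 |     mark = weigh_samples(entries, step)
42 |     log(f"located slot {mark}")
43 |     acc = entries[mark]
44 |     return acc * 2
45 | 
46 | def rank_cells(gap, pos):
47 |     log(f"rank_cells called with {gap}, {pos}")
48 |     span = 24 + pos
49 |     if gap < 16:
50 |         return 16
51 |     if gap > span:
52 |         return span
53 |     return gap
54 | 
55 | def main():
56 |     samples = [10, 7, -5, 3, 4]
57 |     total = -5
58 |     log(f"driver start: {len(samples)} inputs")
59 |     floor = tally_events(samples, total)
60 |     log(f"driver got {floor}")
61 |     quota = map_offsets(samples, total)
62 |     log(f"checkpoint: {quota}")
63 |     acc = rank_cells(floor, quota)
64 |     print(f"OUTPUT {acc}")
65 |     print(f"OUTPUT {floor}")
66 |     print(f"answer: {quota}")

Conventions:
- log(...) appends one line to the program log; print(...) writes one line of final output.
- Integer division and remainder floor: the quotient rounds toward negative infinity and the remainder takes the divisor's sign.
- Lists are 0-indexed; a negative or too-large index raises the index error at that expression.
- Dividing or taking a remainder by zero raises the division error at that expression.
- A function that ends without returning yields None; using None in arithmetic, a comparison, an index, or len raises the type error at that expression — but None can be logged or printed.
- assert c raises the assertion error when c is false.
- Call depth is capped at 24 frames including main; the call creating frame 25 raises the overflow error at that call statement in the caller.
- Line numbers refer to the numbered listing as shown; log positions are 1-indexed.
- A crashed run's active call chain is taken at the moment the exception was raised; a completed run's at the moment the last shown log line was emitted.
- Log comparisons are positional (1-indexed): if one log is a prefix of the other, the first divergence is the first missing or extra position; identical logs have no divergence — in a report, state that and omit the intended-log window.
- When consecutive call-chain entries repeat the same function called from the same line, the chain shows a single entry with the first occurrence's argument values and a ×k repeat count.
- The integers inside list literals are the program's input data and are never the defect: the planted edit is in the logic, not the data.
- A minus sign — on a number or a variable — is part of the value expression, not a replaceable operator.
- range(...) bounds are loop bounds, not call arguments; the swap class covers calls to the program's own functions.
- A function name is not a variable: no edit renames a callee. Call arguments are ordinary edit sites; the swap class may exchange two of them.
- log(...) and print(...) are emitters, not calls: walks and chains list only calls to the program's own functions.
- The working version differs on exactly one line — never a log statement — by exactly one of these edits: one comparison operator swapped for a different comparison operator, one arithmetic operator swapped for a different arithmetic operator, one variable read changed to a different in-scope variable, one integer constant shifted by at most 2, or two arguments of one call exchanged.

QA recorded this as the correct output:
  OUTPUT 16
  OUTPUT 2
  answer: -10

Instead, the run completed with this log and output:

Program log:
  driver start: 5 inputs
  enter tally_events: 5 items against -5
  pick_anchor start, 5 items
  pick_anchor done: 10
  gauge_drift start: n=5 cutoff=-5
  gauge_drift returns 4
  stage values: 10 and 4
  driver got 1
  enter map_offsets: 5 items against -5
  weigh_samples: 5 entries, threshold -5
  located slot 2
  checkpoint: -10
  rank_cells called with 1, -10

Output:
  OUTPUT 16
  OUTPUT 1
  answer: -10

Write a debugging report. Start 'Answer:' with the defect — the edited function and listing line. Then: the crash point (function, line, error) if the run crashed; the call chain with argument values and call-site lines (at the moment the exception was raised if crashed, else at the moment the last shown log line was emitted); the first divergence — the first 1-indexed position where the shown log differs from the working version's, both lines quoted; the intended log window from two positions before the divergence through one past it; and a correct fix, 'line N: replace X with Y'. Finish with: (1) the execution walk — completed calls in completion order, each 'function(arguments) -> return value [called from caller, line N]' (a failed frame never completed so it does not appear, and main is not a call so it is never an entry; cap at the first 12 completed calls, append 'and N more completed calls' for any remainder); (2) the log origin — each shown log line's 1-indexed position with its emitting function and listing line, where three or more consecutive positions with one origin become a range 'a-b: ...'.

Answer: the defect is in tally_events at line 31.
The tell: Everything matches until log position 8, which reads 'driver got 1' in place of 'driver got 2'.
Call chain: main -> rank_cells(1, -10) (called at line 63).
First divergence: position 8 — the shown line 'driver got 1' should read 'driver got 2'.
Intended log window:
  6: gauge_drift returns 4
  7: stage values: 10 and 4
  8: driver got 2
  9: enter map_offsets: 5 items against -5
Execution walk:
  pick_anchor([10, 7, -5, 3, 4]) -> 10  [called from tally_events, line 27]
  gauge_drift([10, 7, -5, 3, 4], -5) -> 4  [called from tally_events, line 28]
  tally_events([10, 7, -5, 3, 4], -5) -> 1  [called from main, line 59]
  weigh_samples([10, 7, -5, 3, 4], -5) -> 2  [called from map_offsets, line 41]
  map_offsets([10, 7, -5, 3, 4], -5) -> -10  [called from main, line 61]
  rank_cells(1, -10) -> 16  [called from main, line 63]
Log line origins:
  1 — main, line 58
  2 — tally_events, line 26
  3 — pick_anchor, line 2
  4 — pick_anchor, line 7
  5 — gauge_drift, line 11
  6 — gauge_drift, line 16
  7 — tally_events, line 29
  8 — main, line 60
  9 — map_offsets, line 40
  10 — weigh_samples, line 34
  11 — map_offsets, line 42
  12 — main, line 62
  13 — rank_cells, line 47
A correct fix: line 31: replace `gap // gap` with `gap // slot`.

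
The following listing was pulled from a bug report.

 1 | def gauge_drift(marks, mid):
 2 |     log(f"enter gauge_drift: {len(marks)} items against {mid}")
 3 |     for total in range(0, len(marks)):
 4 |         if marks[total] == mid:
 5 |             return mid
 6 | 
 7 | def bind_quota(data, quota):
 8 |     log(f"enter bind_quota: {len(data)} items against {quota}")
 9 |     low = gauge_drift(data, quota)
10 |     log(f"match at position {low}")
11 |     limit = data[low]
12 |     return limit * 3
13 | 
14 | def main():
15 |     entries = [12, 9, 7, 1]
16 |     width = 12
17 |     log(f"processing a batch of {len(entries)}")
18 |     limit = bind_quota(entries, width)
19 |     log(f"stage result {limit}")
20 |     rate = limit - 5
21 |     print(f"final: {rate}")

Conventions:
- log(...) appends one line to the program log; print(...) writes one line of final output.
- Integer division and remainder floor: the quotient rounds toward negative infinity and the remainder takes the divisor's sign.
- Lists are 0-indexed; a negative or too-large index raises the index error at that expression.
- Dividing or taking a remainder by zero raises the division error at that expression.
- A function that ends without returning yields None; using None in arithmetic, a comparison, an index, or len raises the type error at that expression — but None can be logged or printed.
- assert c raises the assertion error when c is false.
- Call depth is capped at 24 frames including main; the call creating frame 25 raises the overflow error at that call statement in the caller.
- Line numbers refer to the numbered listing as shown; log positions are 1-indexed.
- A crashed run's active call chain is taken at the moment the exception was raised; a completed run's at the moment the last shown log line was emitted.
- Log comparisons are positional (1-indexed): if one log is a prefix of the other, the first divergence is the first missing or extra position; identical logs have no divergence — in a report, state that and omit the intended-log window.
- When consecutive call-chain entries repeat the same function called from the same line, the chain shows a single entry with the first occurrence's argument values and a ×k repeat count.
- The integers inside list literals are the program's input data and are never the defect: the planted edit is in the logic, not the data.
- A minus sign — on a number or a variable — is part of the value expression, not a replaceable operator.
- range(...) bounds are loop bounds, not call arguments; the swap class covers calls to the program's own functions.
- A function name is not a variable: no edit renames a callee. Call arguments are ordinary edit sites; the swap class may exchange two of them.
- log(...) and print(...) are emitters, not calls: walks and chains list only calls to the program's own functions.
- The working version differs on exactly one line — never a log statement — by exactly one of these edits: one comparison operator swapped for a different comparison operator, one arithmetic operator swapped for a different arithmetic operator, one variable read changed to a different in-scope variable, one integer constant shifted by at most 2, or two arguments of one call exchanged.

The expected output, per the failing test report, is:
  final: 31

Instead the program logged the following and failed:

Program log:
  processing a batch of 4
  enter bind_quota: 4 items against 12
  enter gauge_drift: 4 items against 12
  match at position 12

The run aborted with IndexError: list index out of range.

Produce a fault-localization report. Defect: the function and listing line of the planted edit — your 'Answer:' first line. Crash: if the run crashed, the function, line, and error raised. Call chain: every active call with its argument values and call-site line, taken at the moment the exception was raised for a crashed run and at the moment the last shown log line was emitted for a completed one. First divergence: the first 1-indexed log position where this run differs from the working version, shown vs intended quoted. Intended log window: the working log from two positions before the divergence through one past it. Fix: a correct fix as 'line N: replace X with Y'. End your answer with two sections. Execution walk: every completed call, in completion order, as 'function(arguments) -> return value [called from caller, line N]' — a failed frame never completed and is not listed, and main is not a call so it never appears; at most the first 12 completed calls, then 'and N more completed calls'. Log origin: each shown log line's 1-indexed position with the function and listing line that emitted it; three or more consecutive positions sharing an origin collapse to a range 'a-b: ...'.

Answer: the defect is in gauge_drift at line 5.
Key fact: The earliest visible damage is log position 4 — 'match at position 12' rather than the intended 'match at position 0'.
Crash: bind_quota, line 11, IndexError.
Call chain: main -> bind_quota([12, 9, 7, 1], 12) (called at line 18).
First divergence: at position 4 the run shows 'match at position 12' where the working version logs 'match at position 0'.
Intended log window:
  2: enter bind_quota: 4 items against 12
  3: enter gauge_drift: 4 items against 12
  4: match at position 0
  5: stage result 36
Execution walk:
  gauge_drift([12, 9, 7, 1], 12) -> 12  [called from bind_quota, line 9]
Log origin:
  1: logged in main at line 17
  2: logged in bind_quota at line 8
  3: logged in gauge_drift at line 2
  4: logged in bind_quota at line 10
A correct fix: line 5: replace `mid` with `total`.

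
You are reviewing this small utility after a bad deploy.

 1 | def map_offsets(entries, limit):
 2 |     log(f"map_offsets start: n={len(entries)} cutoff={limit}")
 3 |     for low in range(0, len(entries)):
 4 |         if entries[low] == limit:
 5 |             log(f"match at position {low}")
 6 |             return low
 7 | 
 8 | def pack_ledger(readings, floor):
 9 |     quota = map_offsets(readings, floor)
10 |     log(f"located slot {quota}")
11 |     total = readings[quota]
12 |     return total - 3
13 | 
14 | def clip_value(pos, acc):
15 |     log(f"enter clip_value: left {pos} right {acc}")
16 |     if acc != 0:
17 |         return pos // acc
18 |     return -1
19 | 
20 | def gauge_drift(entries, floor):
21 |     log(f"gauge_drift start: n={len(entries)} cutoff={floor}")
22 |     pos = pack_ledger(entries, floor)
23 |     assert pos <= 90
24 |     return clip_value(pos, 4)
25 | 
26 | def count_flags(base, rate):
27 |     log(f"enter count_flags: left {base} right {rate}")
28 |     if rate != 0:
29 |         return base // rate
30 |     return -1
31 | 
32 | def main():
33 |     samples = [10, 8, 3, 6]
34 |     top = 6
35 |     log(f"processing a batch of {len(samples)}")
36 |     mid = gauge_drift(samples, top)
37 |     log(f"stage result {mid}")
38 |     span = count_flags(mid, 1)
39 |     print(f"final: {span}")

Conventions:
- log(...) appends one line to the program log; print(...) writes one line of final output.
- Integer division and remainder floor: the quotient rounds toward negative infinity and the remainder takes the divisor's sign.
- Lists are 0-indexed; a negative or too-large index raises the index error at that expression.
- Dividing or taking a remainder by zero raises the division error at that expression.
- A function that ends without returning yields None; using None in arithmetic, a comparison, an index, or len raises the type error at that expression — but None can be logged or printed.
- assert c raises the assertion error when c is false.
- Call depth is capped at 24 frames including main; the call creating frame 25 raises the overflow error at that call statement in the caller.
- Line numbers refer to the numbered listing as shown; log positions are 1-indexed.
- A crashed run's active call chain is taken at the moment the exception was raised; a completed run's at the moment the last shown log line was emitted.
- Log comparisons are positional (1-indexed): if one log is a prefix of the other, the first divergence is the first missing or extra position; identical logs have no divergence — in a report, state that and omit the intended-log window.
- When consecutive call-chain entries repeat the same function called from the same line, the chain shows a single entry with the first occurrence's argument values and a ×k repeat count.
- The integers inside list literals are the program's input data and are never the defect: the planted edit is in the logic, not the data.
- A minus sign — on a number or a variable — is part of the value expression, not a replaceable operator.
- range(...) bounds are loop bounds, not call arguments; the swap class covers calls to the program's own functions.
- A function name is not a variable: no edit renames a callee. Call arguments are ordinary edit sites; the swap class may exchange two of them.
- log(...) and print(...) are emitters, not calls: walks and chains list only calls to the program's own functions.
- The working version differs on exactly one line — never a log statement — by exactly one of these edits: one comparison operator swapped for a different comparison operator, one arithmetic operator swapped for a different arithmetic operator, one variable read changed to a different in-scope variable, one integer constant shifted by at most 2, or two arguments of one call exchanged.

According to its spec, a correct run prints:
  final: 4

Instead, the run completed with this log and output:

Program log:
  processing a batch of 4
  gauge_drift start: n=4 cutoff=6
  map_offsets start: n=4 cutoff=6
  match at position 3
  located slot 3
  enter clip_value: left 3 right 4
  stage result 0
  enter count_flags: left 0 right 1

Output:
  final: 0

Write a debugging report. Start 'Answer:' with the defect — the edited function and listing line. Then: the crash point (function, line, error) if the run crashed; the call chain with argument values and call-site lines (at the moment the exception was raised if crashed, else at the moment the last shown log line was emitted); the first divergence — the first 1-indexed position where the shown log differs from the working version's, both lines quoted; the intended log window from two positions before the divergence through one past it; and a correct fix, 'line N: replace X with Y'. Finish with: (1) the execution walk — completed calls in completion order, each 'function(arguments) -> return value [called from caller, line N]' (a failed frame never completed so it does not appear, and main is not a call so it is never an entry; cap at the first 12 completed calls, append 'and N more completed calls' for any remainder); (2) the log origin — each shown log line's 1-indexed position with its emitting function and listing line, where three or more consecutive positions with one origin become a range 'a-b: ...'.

Answer: the defect is in pack_ledger at line 12.
Key observation: Everything matches until log position 6, which reads 'enter clip_value: left 3 right 4' in place of 'enter clip_value: left 18 right 4'.
Call chain: main -> count_flags(0, 1) (called at line 38).
First divergence: at position 6 the run shows 'enter clip_value: left 3 right 4' where the working version logs 'enter clip_value: left 18 right 4'.
Intended log window:
  4: match at position 3
  5: located slot 3
  6: enter clip_value: left 18 right 4
  7: stage result 4
Execution walk:
  map_offsets([10, 8, 3, 6], 6) -> 3  [called from pack_ledger, line 9]
  pack_ledger([10, 8, 3, 6], 6) -> 3  [called from gauge_drift, line 22]
  clip_value(3, 4) -> 0  [called from gauge_drift, line 24]
  gauge_drift([10, 8, 3, 6], 6) -> 0  [called from main, line 36]
  count_flags(0, 1) -> 0  [called from main, line 38]
Log line origins:
  1 — main, line 35
  2 — gauge_drift, line 21
  3 — map_offsets, line 2
  4 — map_offsets, line 5
  5 — pack_ledger, line 10
  6 — clip_value, line 15
  7 — main, line 37
  8 — count_flags, line 27
A correct fix: line 12: replace `-` with `*`.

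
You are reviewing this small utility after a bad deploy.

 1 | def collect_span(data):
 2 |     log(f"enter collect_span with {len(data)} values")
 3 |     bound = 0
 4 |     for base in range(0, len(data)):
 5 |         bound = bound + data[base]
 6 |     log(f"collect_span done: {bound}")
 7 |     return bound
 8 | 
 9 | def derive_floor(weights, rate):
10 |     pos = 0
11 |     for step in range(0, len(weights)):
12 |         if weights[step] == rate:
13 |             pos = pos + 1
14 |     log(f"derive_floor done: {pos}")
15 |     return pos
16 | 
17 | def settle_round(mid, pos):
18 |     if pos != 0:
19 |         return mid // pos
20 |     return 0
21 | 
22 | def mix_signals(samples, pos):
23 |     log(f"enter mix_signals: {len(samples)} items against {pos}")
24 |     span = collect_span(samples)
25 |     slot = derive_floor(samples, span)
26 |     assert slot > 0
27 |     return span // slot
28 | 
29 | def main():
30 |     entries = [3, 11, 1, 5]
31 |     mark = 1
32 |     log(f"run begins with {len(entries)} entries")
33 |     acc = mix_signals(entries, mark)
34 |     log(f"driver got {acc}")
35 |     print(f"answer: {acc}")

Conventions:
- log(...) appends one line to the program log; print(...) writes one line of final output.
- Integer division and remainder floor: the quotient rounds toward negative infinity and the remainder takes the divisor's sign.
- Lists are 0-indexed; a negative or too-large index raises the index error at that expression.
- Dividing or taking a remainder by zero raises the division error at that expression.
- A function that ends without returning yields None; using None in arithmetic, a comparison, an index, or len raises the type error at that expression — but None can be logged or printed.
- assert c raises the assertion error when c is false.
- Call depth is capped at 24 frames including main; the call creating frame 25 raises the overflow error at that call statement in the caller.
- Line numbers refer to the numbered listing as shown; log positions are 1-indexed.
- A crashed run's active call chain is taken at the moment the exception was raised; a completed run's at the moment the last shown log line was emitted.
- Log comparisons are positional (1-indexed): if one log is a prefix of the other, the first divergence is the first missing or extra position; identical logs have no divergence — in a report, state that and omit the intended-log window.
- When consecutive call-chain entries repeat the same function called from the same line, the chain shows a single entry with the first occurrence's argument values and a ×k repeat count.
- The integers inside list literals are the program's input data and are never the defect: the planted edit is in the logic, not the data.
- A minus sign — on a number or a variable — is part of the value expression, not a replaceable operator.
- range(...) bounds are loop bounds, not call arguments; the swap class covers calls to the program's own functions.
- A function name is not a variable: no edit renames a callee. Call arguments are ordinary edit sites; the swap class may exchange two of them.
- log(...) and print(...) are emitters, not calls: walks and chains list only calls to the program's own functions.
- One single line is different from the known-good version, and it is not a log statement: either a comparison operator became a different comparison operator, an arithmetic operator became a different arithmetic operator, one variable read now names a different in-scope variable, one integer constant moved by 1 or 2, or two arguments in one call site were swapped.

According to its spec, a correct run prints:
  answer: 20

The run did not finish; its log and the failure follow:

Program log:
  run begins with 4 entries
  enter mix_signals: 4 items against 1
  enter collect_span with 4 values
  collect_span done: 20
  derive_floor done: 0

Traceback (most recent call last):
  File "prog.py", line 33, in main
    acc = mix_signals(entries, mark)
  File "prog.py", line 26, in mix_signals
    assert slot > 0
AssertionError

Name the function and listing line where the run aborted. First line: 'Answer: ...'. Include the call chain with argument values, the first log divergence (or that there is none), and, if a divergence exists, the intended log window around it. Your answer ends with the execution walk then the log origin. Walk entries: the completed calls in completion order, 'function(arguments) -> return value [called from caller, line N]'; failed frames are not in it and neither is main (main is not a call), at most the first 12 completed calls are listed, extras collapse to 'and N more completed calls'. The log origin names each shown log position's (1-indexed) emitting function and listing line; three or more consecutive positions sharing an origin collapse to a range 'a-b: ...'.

Answer: the error was raised in mix_signals, line 26.
Core observation: Log line 5 is where behavior first shows: 'derive_floor done: 0' appears instead of 'derive_floor done: 1'.
Call chain: main -> mix_signals([3, 11, 1, 5], 1) (called at line 33).
First divergence: at position 5 the run shows 'derive_floor done: 0' where the working version logs 'derive_floor done: 1'.
Intended log window:
  3: enter collect_span with 4 values
  4: collect_span done: 20
  5: derive_floor done: 1
  6: driver got 20
Execution walk:
  collect_span([3, 11, 1, 5]) -> 20  [called from mix_signals, line 24]
  derive_floor([3, 11, 1, 5], 20) -> 0  [called from mix_signals, line 25]
Log origins:
  1: logged in main at line 32
  2: logged in mix_signals at line 23
  3: logged in collect_span at line 2
  4: logged in collect_span at line 6
  5: logged in derive_floor at line 14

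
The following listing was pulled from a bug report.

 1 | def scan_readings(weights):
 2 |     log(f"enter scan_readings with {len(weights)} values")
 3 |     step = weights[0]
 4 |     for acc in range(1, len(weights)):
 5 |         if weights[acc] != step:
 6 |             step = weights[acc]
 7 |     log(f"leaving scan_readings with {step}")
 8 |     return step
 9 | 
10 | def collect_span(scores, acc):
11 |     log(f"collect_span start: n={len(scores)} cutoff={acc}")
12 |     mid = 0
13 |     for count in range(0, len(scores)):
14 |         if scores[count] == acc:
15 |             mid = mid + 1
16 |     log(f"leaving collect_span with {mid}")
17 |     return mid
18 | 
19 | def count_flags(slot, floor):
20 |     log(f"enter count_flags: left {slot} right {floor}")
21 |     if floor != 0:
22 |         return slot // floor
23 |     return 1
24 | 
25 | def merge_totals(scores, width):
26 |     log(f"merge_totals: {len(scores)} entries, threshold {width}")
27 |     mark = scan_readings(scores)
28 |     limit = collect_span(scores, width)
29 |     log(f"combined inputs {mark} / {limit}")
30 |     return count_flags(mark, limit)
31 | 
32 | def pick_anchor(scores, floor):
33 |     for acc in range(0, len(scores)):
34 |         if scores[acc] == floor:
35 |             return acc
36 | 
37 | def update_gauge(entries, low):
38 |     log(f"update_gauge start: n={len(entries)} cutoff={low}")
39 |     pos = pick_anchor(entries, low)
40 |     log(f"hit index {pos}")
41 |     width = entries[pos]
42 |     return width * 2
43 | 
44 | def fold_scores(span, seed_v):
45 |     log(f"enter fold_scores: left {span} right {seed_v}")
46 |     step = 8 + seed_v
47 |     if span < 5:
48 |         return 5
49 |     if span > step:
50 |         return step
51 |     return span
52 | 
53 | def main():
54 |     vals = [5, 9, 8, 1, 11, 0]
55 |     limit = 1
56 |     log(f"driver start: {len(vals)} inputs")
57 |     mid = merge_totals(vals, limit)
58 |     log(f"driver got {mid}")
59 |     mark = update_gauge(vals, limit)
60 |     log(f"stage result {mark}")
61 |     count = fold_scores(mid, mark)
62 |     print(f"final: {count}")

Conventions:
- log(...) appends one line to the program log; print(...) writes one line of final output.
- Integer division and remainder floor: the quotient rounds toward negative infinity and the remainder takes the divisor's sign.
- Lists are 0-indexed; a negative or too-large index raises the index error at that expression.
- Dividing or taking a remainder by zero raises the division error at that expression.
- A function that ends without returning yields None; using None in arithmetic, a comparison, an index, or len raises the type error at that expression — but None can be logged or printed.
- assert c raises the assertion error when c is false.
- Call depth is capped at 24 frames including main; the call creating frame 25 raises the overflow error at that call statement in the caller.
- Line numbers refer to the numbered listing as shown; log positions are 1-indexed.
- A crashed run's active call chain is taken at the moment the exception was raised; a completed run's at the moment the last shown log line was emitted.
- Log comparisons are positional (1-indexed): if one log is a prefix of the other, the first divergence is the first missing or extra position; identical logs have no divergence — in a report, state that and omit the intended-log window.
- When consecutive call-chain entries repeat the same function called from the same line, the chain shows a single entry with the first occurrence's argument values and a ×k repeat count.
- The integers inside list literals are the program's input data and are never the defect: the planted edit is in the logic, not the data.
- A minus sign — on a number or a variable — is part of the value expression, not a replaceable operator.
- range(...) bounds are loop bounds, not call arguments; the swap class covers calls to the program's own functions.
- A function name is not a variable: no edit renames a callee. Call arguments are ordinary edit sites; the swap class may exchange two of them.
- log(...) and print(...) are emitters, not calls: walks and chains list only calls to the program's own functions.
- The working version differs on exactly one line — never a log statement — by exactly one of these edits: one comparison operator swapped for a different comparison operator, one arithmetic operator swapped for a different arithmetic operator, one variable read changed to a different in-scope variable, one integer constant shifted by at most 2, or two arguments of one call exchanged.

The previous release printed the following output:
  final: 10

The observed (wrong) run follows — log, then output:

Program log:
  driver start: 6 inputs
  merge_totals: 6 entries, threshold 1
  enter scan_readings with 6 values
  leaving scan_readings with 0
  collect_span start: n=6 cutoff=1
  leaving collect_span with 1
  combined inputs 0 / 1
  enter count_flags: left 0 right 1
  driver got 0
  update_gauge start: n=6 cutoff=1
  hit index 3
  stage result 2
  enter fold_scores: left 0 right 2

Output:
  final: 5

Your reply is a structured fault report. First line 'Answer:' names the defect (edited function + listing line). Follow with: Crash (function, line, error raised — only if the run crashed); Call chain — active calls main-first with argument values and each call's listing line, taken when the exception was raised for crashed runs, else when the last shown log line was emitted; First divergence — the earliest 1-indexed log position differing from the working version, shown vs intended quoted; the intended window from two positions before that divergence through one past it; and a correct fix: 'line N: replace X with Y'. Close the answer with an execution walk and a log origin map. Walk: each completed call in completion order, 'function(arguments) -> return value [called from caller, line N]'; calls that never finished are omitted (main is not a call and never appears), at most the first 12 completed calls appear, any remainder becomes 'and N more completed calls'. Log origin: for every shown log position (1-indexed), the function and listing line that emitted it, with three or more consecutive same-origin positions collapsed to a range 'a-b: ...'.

Answer: the defect is in scan_readings at line 5.
The tell: Position 4 is the first bad log line: 'leaving scan_readings with 0' should read 'leaving scan_readings with 11'.
Call chain: main -> fold_scores(0, 2) (called at line 61).
First divergence: position 4 — the shown line 'leaving scan_readings with 0' should read 'leaving scan_readings with 11'.
Intended log window:
  2: merge_totals: 6 entries, threshold 1
  3: enter scan_readings with 6 values
  4: leaving scan_readings with 11
  5: collect_span start: n=6 cutoff=1
Execution walk:
  scan_readings([5, 9, 8, 1, 11, 0]) -> 0  [called from merge_totals, line 27]
  collect_span([5, 9, 8, 1, 11, 0], 1) -> 1  [called from merge_totals, line 28]
  count_flags(0, 1) -> 0  [called from merge_totals, line 30]
  merge_totals([5, 9, 8, 1, 11, 0], 1) -> 0  [called from main, line 57]
  pick_anchor([5, 9, 8, 1, 11, 0], 1) -> 3  [called from update_gauge, line 39]
  update_gauge([5, 9, 8, 1, 11, 0], 1) -> 2  [called from main, line 59]
  fold_scores(0, 2) -> 5  [called from main, line 61]
Log origin:
  1: from main, line 56
  2: from merge_totals, line 26
  3: from scan_readings, line 2
  4: from scan_readings, line 7
  5: from collect_span, line 11
  6: from collect_span, line 16
  7: from merge_totals, line 29
  8: from count_flags, line 20
  9: from main, line 58
  10: from update_gauge, line 38
  11: from update_gauge, line 40
  12: from main, line 60
  13: from fold_scores, line 45
A correct fix: line 5: replace `!=` with `>`.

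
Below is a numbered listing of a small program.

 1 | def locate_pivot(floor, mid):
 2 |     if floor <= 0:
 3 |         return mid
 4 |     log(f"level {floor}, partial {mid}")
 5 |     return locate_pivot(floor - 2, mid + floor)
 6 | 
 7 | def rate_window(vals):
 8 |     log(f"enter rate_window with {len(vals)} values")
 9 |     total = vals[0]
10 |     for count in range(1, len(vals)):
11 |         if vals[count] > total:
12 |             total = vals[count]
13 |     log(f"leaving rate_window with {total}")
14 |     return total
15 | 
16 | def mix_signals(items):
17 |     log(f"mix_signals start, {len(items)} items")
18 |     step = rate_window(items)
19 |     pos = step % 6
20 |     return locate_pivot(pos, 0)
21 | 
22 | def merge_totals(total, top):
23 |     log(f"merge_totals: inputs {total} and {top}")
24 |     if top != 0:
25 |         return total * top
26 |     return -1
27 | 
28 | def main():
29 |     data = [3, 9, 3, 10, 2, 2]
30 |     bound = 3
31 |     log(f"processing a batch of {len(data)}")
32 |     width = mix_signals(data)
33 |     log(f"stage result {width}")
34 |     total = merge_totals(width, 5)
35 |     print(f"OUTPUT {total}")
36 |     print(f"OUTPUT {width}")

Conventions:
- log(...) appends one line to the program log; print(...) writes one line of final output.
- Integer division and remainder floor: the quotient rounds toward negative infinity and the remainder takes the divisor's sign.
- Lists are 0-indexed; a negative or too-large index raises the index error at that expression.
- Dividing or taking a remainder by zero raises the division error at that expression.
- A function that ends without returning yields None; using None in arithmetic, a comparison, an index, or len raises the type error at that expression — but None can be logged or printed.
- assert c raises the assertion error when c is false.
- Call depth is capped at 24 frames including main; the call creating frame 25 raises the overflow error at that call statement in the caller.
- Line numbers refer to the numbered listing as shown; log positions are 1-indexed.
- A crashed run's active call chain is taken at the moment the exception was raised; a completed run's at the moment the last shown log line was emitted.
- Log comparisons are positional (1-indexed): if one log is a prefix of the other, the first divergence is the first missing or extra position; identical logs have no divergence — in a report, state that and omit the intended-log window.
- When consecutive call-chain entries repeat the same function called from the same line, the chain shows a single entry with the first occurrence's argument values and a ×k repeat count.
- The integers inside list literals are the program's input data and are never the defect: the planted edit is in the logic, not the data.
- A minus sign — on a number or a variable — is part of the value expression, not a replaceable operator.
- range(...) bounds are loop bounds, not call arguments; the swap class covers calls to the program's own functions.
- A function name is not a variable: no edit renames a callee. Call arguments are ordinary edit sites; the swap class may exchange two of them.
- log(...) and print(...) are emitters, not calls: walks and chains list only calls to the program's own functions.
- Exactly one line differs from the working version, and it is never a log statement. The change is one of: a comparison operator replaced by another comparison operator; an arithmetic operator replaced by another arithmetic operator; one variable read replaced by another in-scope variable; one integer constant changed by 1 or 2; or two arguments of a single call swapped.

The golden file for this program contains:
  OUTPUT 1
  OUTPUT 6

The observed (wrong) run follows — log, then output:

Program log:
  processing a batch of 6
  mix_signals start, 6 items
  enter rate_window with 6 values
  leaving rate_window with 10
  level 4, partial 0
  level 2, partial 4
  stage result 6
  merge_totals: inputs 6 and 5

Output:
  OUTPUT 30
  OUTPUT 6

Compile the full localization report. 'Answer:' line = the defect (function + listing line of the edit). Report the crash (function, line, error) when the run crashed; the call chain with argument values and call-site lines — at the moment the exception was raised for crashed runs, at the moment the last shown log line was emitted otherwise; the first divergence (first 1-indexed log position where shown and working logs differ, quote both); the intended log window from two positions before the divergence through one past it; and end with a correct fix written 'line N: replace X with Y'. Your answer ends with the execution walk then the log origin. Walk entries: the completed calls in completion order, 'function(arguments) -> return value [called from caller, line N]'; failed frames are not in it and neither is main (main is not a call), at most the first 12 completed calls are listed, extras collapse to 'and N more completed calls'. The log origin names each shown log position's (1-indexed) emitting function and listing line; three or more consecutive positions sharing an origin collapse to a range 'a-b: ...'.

Answer: the defect is in merge_totals at line 25.
Key fact: The logs agree in full; only the final output differs.
Call chain: main -> merge_totals(6, 5) (called at line 34).
First divergence: none (the log streams are identical).
Execution walk:
  rate_window([3, 9, 3, 10, 2, 2]) -> 10  [called from mix_signals, line 18]
  locate_pivot(0, 6) -> 6  [called from locate_pivot, line 5]
  locate_pivot(2, 4) -> 6  [called from locate_pivot, line 5]
  locate_pivot(4, 0) -> 6  [called from mix_signals, line 20]
  mix_signals([3, 9, 3, 10, 2, 2]) -> 6  [called from main, line 32]
  merge_totals(6, 5) -> 30  [called from main, line 34]
Origin of each log line:
  1: logged in main at line 31
  2: logged in mix_signals at line 17
  3: logged in rate_window at line 8
  4: logged in rate_window at line 13
  5: logged in locate_pivot at line 4
  6: logged in locate_pivot at line 4
  7: logged in main at line 33
  8: logged in merge_totals at line 23
A correct fix: line 25: replace `*` with `%`.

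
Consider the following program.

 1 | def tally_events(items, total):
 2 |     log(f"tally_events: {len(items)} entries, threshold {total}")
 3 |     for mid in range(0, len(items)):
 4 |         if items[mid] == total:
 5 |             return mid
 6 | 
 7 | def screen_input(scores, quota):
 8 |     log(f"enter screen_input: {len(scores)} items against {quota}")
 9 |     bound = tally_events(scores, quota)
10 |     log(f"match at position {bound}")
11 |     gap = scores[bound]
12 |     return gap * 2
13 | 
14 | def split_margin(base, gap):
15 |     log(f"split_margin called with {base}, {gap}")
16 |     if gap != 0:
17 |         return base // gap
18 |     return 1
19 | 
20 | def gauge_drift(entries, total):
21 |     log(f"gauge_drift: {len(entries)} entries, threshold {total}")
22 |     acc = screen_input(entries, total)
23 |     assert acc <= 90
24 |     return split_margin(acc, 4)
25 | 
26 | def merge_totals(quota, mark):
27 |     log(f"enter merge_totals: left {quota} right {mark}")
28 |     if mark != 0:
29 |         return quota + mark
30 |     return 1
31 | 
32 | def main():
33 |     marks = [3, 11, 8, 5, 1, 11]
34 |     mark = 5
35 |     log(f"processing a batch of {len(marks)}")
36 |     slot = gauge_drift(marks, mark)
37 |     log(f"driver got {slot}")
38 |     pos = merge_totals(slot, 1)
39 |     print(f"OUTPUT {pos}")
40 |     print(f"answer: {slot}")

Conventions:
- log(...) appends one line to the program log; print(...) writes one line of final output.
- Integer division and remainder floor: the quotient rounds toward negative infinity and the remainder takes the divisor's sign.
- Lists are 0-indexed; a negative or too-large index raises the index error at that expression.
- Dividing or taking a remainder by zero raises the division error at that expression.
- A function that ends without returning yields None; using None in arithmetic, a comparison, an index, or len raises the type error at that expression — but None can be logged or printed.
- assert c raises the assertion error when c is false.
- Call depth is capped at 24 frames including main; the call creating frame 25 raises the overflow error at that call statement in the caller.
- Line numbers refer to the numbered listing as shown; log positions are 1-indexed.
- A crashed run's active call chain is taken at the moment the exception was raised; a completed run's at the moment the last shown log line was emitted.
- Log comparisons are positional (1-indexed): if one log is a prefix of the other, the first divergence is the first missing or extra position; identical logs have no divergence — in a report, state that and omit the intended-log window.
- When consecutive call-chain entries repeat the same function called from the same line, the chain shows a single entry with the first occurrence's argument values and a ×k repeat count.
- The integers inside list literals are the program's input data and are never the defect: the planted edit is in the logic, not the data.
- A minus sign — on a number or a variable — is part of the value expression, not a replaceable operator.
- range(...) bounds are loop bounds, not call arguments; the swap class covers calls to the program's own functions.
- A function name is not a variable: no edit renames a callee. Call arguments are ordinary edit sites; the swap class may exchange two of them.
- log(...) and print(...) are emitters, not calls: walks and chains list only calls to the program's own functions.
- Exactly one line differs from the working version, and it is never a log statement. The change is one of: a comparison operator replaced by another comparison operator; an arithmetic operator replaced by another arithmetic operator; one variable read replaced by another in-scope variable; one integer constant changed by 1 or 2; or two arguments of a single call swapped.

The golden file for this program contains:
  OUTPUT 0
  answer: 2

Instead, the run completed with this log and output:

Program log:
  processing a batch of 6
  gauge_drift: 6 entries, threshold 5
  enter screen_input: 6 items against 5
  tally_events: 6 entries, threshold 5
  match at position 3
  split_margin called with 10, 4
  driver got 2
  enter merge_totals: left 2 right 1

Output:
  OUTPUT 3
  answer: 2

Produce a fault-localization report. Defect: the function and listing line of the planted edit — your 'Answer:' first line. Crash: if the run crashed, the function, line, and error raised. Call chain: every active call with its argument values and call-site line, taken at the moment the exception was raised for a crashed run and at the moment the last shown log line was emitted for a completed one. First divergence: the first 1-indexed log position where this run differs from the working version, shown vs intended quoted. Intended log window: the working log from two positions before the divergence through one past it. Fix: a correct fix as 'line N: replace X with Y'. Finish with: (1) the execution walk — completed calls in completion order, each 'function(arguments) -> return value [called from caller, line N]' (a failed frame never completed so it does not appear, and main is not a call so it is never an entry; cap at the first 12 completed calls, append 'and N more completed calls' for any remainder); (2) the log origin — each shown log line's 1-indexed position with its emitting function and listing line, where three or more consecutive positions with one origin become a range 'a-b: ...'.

Answer: the defect is in merge_totals at line 29.
Key fact: No log line changed; the fault shows up purely in the output.
Call chain: main -> merge_totals(2, 1) (called at line 38).
First divergence: none (the log streams are identical).
Execution walk:
  tally_events([3, 11, 8, 5, 1, 11], 5) -> 3  [called from screen_input, line 9]
  screen_input([3, 11, 8, 5, 1, 11], 5) -> 10  [called from gauge_drift, line 22]
  split_margin(10, 4) -> 2  [called from gauge_drift, line 24]
  gauge_drift([3, 11, 8, 5, 1, 11], 5) -> 2  [called from main, line 36]
  merge_totals(2, 1) -> 3  [called from main, line 38]
Log origin:
  1: from main, line 35
  2: from gauge_drift, line 21
  3: from screen_input, line 8
  4: from tally_events, line 2
  5: from screen_input, line 10
  6: from split_margin, line 15
  7: from main, line 37
  8: from merge_totals, line 27
A correct fix: line 29: replace `+` with `%`.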